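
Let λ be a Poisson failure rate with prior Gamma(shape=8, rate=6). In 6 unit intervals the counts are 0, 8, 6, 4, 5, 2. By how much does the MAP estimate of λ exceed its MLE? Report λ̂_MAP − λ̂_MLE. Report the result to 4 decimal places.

Σxᵢ = 25. Posterior is Gamma(33, 12); MAP = (33−1)/12 = 32/12 ≈ 2.66667.
MLE = x̄ = 25/6 ≈ 4.16667.
Difference = 32/12 − 25/6 = -3/2 ≈ -1.5000.

MAP − MLE = -1.5000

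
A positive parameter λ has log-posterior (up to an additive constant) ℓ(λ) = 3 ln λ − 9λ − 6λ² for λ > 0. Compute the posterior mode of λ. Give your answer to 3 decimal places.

λ̂_MAP = 0.250

ℓ'(λ) = 3/λ − 9 − 12λ. Setting this to zero and multiplying by λ: 12λ² + 9λ − 3 = 0.
λ = (−9 + √(9² + 4·12·3)) / (2·12) = (−9 + √225) / 24 = (−9 + 15)/24 = 1/4.
ℓ''(λ) = −3/λ² − 12 < 0, confirming a maximum.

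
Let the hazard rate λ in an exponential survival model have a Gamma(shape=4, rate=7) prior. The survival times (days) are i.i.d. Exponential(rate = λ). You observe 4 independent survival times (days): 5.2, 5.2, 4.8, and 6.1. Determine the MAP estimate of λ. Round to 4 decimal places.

λ̂_MAP = 0.2473

The Exponential(rate=λ) likelihood is ∝ λ^n e^(−λΣtᵢ). Here n = 4 and Σtᵢ = 5.2 + 5.2 + 4.8 + 6.1 = 21.3.
Posterior ∝ λ^3e^(−7λ) · λ^4e^(−21.3λ) = λ^7e^(−28.3λ), i.e. Gamma(8, 28.3).
Mode = (a−1)/b = 7/28.3 ≈ 0.2473.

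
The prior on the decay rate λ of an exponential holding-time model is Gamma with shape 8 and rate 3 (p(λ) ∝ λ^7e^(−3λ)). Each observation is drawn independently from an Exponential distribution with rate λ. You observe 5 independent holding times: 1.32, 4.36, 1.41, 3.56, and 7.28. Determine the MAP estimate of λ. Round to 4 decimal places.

λ̂_MAP = 0.5733

The Exponential(rate=λ) likelihood is ∝ λ^n e^(−λΣtᵢ). Here n = 5 and Σtᵢ = 1.32 + 4.36 + 1.41 + 3.56 + 7.28 = 17.93.
Posterior ∝ λ^7e^(−3λ) · λ^5e^(−17.93λ) = λ^12e^(−20.93λ), i.e. Gamma(13, 20.93).
Mode = (a−1)/b = 12/20.93 ≈ 0.5733.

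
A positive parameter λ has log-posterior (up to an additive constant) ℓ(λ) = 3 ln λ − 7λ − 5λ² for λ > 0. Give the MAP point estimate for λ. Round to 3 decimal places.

λ̂_MAP = 0.300

ℓ'(λ) = 3/λ − 7 − 10λ. Setting this to zero and multiplying by λ: 10λ² + 7λ − 3 = 0.
λ = (−7 + √(7² + 4·10·3)) / (2·10) = (−7 + √169) / 20 = (−7 + 13)/20 = 3/10.
ℓ''(λ) = −3/λ² − 10 < 0, confirming a maximum.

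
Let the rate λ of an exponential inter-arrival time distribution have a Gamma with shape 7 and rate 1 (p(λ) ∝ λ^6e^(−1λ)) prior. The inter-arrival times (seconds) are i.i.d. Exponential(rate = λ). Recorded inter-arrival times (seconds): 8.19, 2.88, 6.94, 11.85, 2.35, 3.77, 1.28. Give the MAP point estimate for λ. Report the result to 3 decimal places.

λ̂_MAP = 0.340

The Exponential(rate=λ) likelihood is ∝ λ^n e^(−λΣtᵢ). Here n = 7 and Σtᵢ = 8.19 + 2.88 + 6.94 + 11.85 + 2.35 + 3.77 + 1.28 = 37.26.
Posterior ∝ λ^6e^(−1λ) · λ^7e^(−37.26λ) = λ^13e^(−38.26λ), i.e. Gamma(14, 38.26).
Mode = (a−1)/b = 13/38.26 ≈ 0.340.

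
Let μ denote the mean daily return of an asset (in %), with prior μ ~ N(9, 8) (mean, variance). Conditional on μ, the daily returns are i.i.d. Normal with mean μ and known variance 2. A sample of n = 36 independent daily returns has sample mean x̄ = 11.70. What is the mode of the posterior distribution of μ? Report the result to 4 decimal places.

μ̂_MAP = 11.6814

n = 36, x̄ = 11.70.
For a Normal prior and Normal likelihood with known variance, the posterior is Normal; its mode equals its mean, the precision-weighted average.
Prior precision 1/σ₀² = 1/8 = 0.125; data precision n/σ² = 36/2 = 18.
μ̂ = (0.125·9 + 18·11.7) / (0.125 + 18) = 211.725/18.125 = 8469/725 ≈ 11.6814.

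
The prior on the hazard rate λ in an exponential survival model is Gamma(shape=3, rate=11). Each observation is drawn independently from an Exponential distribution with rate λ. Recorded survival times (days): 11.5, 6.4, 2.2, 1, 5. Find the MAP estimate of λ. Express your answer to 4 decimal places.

λ̂_MAP = 0.1887

The Exponential(rate=λ) likelihood is ∝ λ^n e^(−λΣtᵢ). Here n = 5 and Σtᵢ = 11.5 + 6.4 + 2.2 + 1 + 5 = 26.1.
Posterior ∝ λ^2e^(−11λ) · λ^5e^(−26.1λ) = λ^7e^(−37.1λ), i.e. Gamma(8, 37.1).
Mode = (a−1)/b = 7/37.1 ≈ 0.1887.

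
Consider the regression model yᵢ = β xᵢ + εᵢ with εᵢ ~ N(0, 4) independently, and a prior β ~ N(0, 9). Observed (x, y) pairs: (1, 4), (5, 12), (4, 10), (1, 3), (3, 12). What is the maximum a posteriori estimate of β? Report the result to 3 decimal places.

log p(β | y) = −Σ(yᵢ − βxᵢ)²/(2·4) − β²/(2·9) + const.
Setting the derivative to zero: Σxᵢ(yᵢ − βxᵢ)/4 − β/9 = 0, so β = Σxᵢyᵢ / (Σxᵢ² + σ²/τ²).
Σxᵢyᵢ = 1·4 + 5·12 + 4·10 + 1·3 + 3·12 = 143; Σxᵢ² = 52; σ²/τ² = 4/9.
β̂_MAP = 143 / (52 + 4/9) = 143/(472/9) = 1287/472 ≈ 2.727.

β̂_MAP = 2.727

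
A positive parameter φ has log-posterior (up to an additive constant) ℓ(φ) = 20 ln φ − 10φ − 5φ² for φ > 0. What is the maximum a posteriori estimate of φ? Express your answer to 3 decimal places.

ℓ'(φ) = 20/φ − 10 − 10φ. Setting this to zero and multiplying by φ: 10φ² + 10φ − 20 = 0.
φ = (−10 + √(10² + 4·10·20)) / (2·10) = (−10 + √900) / 20 = (−10 + 30)/20 = 1.
ℓ''(φ) = −20/φ² − 10 < 0, confirming a maximum.

φ̂_MAP = 1.000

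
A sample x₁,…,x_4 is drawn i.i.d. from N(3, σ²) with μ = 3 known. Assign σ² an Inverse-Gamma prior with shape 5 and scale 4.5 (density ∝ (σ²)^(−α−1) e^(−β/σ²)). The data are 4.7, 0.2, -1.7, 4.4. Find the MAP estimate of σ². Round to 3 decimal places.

Sum of squared deviations about the known mean: SS = (4.7−3)² + (0.2−3)² + (-1.7−3)² + (4.4−3)² = 34.78.
The Normal likelihood contributes (σ²)^(−n/2) exp(−SS/(2σ²)), so the posterior is Inverse-Gamma(α + n/2, β + SS/2) = Inverse-Gamma(7, 21.89).
The mode of Inverse-Gamma(a, b) is b/(a+1) = 21.89/8 ≈ 2.736.

σ̂²_MAP = 2.736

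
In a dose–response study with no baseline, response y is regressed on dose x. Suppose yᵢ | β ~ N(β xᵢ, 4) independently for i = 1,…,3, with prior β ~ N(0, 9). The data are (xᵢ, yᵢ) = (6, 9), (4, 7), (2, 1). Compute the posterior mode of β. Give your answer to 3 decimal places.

β̂_MAP = 1.488

log p(β | y) = −Σ(yᵢ − βxᵢ)²/(2·4) − β²/(2·9) + const.
Setting the derivative to zero: Σxᵢ(yᵢ − βxᵢ)/4 − β/9 = 0, so β = Σxᵢyᵢ / (Σxᵢ² + σ²/τ²).
Σxᵢyᵢ = 6·9 + 4·7 + 2·1 = 84; Σxᵢ² = 56; σ²/τ² = 4/9.
β̂_MAP = 84 / (56 + 4/9) = 84/(508/9) = 189/127 ≈ 1.488.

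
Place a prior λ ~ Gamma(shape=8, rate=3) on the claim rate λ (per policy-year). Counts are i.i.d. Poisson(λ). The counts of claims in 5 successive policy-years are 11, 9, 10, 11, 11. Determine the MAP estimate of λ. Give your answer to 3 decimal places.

Σxᵢ = 11+9+10+11+11 = 52, with n = 5.
Posterior ∝ λ^7e^(−3λ) · λ^52e^(−5λ) = λ^59e^(−8λ), i.e. Gamma(shape=60, rate=8).
The mode of a Gamma(a, b) with a ≥ 1 (shape–rate) is (a−1)/b = 59/8 ≈ 7.375.

λ̂_MAP = 7.375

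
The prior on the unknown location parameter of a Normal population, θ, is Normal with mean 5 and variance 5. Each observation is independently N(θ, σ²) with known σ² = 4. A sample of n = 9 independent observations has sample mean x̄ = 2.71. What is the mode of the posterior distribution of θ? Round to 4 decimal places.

θ̂_MAP = 2.8969

n = 9, x̄ = 2.71.
For a Normal prior and Normal likelihood with known variance, the posterior is Normal; its mode equals its mean, the precision-weighted average.
Prior precision 1/σ₀² = 1/5 = 0.2; data precision n/σ² = 9/4 = 2.25.
θ̂ = (0.2·5 + 2.25·2.71) / (0.2 + 2.25) = 7.0975/2.45 = 2839/980 ≈ 2.8969.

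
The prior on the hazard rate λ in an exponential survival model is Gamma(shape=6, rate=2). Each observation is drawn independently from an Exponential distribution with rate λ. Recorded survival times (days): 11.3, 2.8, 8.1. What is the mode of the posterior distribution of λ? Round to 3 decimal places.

λ̂_MAP = 0.331

The Exponential(rate=λ) likelihood is ∝ λ^n e^(−λΣtᵢ). Here n = 3 and Σtᵢ = 11.3 + 2.8 + 8.1 = 22.2.
Posterior ∝ λ^5e^(−2λ) · λ^3e^(−22.2λ) = λ^8e^(−24.2λ), i.e. Gamma(9, 24.2).
Mode = (a−1)/b = 8/24.2 ≈ 0.331.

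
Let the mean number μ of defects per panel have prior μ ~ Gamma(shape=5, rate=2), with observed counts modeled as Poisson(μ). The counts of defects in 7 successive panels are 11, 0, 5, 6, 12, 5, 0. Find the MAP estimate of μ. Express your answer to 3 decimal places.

μ̂_MAP = 4.778

Σxᵢ = 11+0+5+6+12+5+0 = 39, with n = 7.
Posterior ∝ μ^4e^(−2μ) · μ^39e^(−7μ) = μ^43e^(−9μ), i.e. Gamma(shape=44, rate=9).
The mode of a Gamma(a, b) with a ≥ 1 (shape–rate) is (a−1)/b = 43/9 ≈ 4.778.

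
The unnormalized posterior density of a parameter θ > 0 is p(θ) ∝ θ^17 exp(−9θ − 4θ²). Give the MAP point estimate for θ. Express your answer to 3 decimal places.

θ̂_MAP = 1.000

ℓ'(θ) = 17/θ − 9 − 8θ. Setting this to zero and multiplying by θ: 8θ² + 9θ − 17 = 0.
θ = (−9 + √(9² + 4·8·17)) / (2·8) = (−9 + √625) / 16 = (−9 + 25)/16 = 1.
ℓ''(θ) = −17/θ² − 8 < 0, confirming a maximum.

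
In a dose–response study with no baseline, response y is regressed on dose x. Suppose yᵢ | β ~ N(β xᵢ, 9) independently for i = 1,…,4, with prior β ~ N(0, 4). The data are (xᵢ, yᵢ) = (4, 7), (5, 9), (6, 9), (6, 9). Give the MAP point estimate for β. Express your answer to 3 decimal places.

β̂_MAP = 1.570

log p(β | y) = −Σ(yᵢ − βxᵢ)²/(2·9) − β²/(2·4) + const.
Setting the derivative to zero: Σxᵢ(yᵢ − βxᵢ)/9 − β/4 = 0, so β = Σxᵢyᵢ / (Σxᵢ² + σ²/τ²).
Σxᵢyᵢ = 4·7 + 5·9 + 6·9 + 6·9 = 181; Σxᵢ² = 113; σ²/τ² = 2.25.
β̂_MAP = 181 / (113 + 2.25) = 181/115.25 ≈ 1.570.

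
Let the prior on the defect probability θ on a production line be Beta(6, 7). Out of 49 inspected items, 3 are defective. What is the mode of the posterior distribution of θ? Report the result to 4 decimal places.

θ̂_MAP = 0.1333

Prior: Beta(6, 7).
Data: 3 successes in 49 trials. The binomial likelihood contributes θ^3(1−θ)^46, so the posterior is Beta(6+3, 7+46) = Beta(9, 53).
For Beta(a, b) with a, b > 1 the mode is (a−1)/(a+b−2) = 8/60 ≈ 0.1333.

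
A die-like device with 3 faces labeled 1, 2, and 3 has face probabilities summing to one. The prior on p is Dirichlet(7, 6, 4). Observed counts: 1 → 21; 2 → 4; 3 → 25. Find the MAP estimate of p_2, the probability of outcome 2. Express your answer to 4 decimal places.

The posterior is Dirichlet(αᵢ + nᵢ) = Dirichlet(28, 10, 29).
For a Dirichlet(a₁,…,a_K) with all aᵢ > 1, the mode has j-th component (aⱼ − 1)/(Σaᵢ − K).
Here Σaᵢ = 67 and K = 3, so p_2 = (10 − 1)/(67 − 3) = 9/64 ≈ 0.1406.

MAP estimate: 0.1406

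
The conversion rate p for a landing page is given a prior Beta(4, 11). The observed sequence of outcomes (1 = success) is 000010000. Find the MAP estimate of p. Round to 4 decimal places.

Prior: Beta(4, 11).
Data: 1 success in 9 trials (from the sequence). The binomial likelihood contributes p(1−p)^8, so the posterior is Beta(4+1, 11+8) = Beta(5, 19).
For Beta(a, b) with a, b > 1 the mode is (a−1)/(a+b−2) = 4/22 ≈ 0.1818.

p̂_MAP = 0.1818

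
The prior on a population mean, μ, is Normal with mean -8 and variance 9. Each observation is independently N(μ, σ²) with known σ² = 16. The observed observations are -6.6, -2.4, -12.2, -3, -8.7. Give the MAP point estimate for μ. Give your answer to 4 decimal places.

μ̂_MAP = -6.9525

n = 5; x̄ = ((-6.6) + (-2.4) + (-12.2) + (-3) + (-8.7))/5 = -32.9/5 = -6.58.
For a Normal prior and Normal likelihood with known variance, the posterior is Normal; its mode equals its mean, the precision-weighted average.
Prior precision 1/σ₀² = 1/9; data precision n/σ² = 5/16 = 0.3125.
μ̂ = ((1/9)·(-8) + 0.3125·(-6.58)) / (1/9 + 0.3125) = (-4241/1440)/(61/144) = -4241/610 ≈ -6.9525.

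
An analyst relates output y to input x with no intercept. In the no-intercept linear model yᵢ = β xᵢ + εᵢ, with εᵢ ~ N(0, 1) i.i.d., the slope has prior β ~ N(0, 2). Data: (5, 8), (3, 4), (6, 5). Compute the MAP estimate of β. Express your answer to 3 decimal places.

log p(β | y) = −Σ(yᵢ − βxᵢ)²/(2·1) − β²/(2·2) + const.
Setting the derivative to zero: Σxᵢ(yᵢ − βxᵢ)/1 − β/2 = 0, so β = Σxᵢyᵢ / (Σxᵢ² + σ²/τ²).
Σxᵢyᵢ = 5·8 + 3·4 + 6·5 = 82; Σxᵢ² = 70; σ²/τ² = 0.5.
β̂_MAP = 82 / (70 + 0.5) = 82/70.5 ≈ 1.163.

β̂_MAP = 1.163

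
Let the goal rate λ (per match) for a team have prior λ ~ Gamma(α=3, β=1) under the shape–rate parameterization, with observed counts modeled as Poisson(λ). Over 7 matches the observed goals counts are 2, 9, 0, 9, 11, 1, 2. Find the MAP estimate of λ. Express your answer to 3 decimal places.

Σxᵢ = 2+9+0+9+11+1+2 = 34, with n = 7.
Posterior ∝ λ^2e^(−1λ) · λ^34e^(−7λ) = λ^36e^(−8λ), i.e. Gamma(shape=37, rate=8).
The mode of a Gamma(a, b) with a ≥ 1 (shape–rate) is (a−1)/b = 36/8 ≈ 4.500.

λ̂_MAP = 4.500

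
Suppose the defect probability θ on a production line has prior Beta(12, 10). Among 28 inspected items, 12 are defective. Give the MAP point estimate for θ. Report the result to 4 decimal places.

Prior: Beta(12, 10).
Data: 12 successes in 28 trials. The binomial likelihood contributes θ^12(1−θ)^16, so the posterior is Beta(12+12, 10+16) = Beta(24, 26).
For Beta(a, b) with a, b > 1 the mode is (a−1)/(a+b−2) = 23/48 ≈ 0.4792.

θ̂_MAP = 0.4792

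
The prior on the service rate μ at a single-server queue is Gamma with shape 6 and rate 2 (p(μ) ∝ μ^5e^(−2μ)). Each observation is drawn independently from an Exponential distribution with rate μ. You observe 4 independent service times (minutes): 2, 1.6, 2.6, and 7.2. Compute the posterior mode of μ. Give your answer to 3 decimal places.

The Exponential(rate=μ) likelihood is ∝ μ^n e^(−μΣtᵢ). Here n = 4 and Σtᵢ = 2 + 1.6 + 2.6 + 7.2 = 13.4.
Posterior ∝ μ^5e^(−2μ) · μ^4e^(−13.4μ) = μ^9e^(−15.4μ), i.e. Gamma(10, 15.4).
Mode = (a−1)/b = 9/15.4 ≈ 0.584.

μ̂_MAP = 0.584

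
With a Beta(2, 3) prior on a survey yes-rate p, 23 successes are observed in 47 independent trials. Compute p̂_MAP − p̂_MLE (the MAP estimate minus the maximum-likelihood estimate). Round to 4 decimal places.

MAP − MLE = -0.0094

Posterior is Beta(25, 27); MAP = (25−1)/(52−2) = 24/50 ≈ 0.48000.
MLE ignores the prior: p̂_MLE = k/n = 23/47 ≈ 0.48936.
Difference = 24/50 − 23/47 = -11/1175 ≈ -0.0094.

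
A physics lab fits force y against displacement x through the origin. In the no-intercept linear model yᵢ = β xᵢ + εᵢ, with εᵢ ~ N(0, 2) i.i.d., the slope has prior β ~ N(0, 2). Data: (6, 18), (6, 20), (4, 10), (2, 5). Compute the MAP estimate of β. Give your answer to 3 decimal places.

log p(β | y) = −Σ(yᵢ − βxᵢ)²/(2·2) − β²/(2·2) + const.
Setting the derivative to zero: Σxᵢ(yᵢ − βxᵢ)/2 − β/2 = 0, so β = Σxᵢyᵢ / (Σxᵢ² + σ²/τ²).
Σxᵢyᵢ = 6·18 + 6·20 + 4·10 + 2·5 = 278; Σxᵢ² = 92; σ²/τ² = 1.
β̂_MAP = 278 / (92 + 1) = 278/93 ≈ 2.989.

β̂_MAP = 2.989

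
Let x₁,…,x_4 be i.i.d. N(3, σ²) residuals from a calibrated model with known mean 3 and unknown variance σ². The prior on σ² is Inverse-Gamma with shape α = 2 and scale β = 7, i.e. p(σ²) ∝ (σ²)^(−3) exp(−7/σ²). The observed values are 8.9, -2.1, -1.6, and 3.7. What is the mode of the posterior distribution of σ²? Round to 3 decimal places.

σ̂²_MAP = 9.647

Sum of squared deviations about the known mean: SS = (8.9−3)² + (-2.1−3)² + (-1.6−3)² + (3.7−3)² = 82.47.
The Normal likelihood contributes (σ²)^(−n/2) exp(−SS/(2σ²)), so the posterior is Inverse-Gamma(α + n/2, β + SS/2) = Inverse-Gamma(4, 48.235).
The mode of Inverse-Gamma(a, b) is b/(a+1) = 48.235/5 ≈ 9.647.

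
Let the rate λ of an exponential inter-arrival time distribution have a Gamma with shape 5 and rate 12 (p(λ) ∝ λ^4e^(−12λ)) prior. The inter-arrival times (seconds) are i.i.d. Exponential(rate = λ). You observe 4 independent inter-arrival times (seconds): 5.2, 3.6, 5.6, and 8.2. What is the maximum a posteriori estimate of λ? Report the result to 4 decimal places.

λ̂_MAP = 0.2312

The Exponential(rate=λ) likelihood is ∝ λ^n e^(−λΣtᵢ). Here n = 4 and Σtᵢ = 5.2 + 3.6 + 5.6 + 8.2 = 22.6.
Posterior ∝ λ^4e^(−12λ) · λ^4e^(−22.6λ) = λ^8e^(−34.6λ), i.e. Gamma(9, 34.6).
Mode = (a−1)/b = 8/34.6 ≈ 0.2312.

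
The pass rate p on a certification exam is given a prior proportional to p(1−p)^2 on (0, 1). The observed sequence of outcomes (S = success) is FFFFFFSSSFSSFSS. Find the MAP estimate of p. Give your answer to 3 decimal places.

The prior density ∝ p(1−p)^2 is the kernel of Beta(2, 3).
Data: 7 successes in 15 trials (from the sequence). The binomial likelihood contributes p^7(1−p)^8, so the posterior is Beta(2+7, 3+8) = Beta(9, 11).
For Beta(a, b) with a, b > 1 the mode is (a−1)/(a+b−2) = 8/18 ≈ 0.444.

p̂_MAP = 0.444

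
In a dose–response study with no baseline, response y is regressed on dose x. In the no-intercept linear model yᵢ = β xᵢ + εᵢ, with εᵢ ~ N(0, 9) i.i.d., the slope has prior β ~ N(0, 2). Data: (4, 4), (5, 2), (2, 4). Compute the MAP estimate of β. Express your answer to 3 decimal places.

log p(β | y) = −Σ(yᵢ − βxᵢ)²/(2·9) − β²/(2·2) + const.
Setting the derivative to zero: Σxᵢ(yᵢ − βxᵢ)/9 − β/2 = 0, so β = Σxᵢyᵢ / (Σxᵢ² + σ²/τ²).
Σxᵢyᵢ = 4·4 + 5·2 + 2·4 = 34; Σxᵢ² = 45; σ²/τ² = 4.5.
β̂_MAP = 34 / (45 + 4.5) = 34/49.5 ≈ 0.687.

β̂_MAP = 0.687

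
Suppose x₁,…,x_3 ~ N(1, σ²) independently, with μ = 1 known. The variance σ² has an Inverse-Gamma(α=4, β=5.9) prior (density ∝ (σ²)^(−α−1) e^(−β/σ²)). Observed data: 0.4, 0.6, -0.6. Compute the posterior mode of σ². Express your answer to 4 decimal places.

Sum of squared deviations about the known mean: SS = (0.4−1)² + (0.6−1)² + (-0.6−1)² = 3.08.
The Normal likelihood contributes (σ²)^(−n/2) exp(−SS/(2σ²)), so the posterior is Inverse-Gamma(α + n/2, β + SS/2) = Inverse-Gamma(5.5, 7.44).
The mode of Inverse-Gamma(a, b) is b/(a+1) = 7.44/6.5 ≈ 1.1446.

σ̂²_MAP = 1.1446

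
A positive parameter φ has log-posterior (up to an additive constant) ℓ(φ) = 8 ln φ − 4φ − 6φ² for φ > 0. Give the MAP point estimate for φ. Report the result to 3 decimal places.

ℓ'(φ) = 8/φ − 4 − 12φ. Setting this to zero and multiplying by φ: 12φ² + 4φ − 8 = 0.
φ = (−4 + √(4² + 4·12·8)) / (2·12) = (−4 + √400) / 24 = (−4 + 20)/24 = 2/3.
ℓ''(φ) = −8/φ² − 12 < 0, confirming a maximum.

φ̂_MAP = 0.667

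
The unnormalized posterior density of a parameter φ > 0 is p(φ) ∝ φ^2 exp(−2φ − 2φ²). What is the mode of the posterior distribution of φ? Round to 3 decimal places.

φ̂_MAP = 0.500

ℓ'(φ) = 2/φ − 2 − 4φ. Setting this to zero and multiplying by φ: 4φ² + 2φ − 2 = 0.
φ = (−2 + √(2² + 4·4·2)) / (2·4) = (−2 + √36) / 8 = (−2 + 6)/8 = 1/2.
ℓ''(φ) = −2/φ² − 4 < 0, confirming a maximum.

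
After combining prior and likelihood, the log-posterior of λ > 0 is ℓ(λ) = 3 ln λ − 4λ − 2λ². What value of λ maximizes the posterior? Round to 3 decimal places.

λ̂_MAP = 0.500

ℓ'(λ) = 3/λ − 4 − 4λ. Setting this to zero and multiplying by λ: 4λ² + 4λ − 3 = 0.
λ = (−4 + √(4² + 4·4·3)) / (2·4) = (−4 + √64) / 8 = (−4 + 8)/8 = 1/2.
ℓ''(λ) = −3/λ² − 4 < 0, confirming a maximum.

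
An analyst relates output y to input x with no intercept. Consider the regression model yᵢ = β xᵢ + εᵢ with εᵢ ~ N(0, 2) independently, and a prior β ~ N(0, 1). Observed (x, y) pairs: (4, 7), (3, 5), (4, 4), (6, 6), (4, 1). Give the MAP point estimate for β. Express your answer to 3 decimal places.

log p(β | y) = −Σ(yᵢ − βxᵢ)²/(2·2) − β²/(2·1) + const.
Setting the derivative to zero: Σxᵢ(yᵢ − βxᵢ)/2 − β/1 = 0, so β = Σxᵢyᵢ / (Σxᵢ² + σ²/τ²).
Σxᵢyᵢ = 4·7 + 3·5 + 4·4 + 6·6 + 4·1 = 99; Σxᵢ² = 93; σ²/τ² = 2.
β̂_MAP = 99 / (93 + 2) = 99/95 ≈ 1.042.

β̂_MAP = 1.042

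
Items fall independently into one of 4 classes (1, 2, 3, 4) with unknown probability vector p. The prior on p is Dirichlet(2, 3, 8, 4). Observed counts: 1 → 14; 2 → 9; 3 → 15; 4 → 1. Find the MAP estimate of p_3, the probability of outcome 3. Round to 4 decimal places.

MAP estimate: 0.4231

The posterior is Dirichlet(αᵢ + nᵢ) = Dirichlet(16, 12, 23, 5).
For a Dirichlet(a₁,…,a_K) with all aᵢ > 1, the mode has j-th component (aⱼ − 1)/(Σaᵢ − K).
Here Σaᵢ = 56 and K = 4, so p_3 = (23 − 1)/(56 − 4) = 22/52 ≈ 0.4231.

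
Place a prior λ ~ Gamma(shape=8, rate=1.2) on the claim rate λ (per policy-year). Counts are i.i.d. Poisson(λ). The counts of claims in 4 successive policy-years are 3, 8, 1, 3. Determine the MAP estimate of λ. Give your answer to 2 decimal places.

λ̂_MAP = 4.23

Σxᵢ = 3+8+1+3 = 15, with n = 4.
Posterior ∝ λ^7e^(−1.2λ) · λ^15e^(−4λ) = λ^22e^(−5.2λ), i.e. Gamma(shape=23, rate=5.2).
The mode of a Gamma(a, b) with a ≥ 1 (shape–rate) is (a−1)/b = 22/5.2 ≈ 4.23.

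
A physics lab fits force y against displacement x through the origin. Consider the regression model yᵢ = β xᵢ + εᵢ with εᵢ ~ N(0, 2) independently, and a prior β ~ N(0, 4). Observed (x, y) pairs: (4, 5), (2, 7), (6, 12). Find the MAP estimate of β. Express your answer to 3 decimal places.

β̂_MAP = 1.876

log p(β | y) = −Σ(yᵢ − βxᵢ)²/(2·2) − β²/(2·4) + const.
Setting the derivative to zero: Σxᵢ(yᵢ − βxᵢ)/2 − β/4 = 0, so β = Σxᵢyᵢ / (Σxᵢ² + σ²/τ²).
Σxᵢyᵢ = 4·5 + 2·7 + 6·12 = 106; Σxᵢ² = 56; σ²/τ² = 0.5.
β̂_MAP = 106 / (56 + 0.5) = 106/56.5 ≈ 1.876.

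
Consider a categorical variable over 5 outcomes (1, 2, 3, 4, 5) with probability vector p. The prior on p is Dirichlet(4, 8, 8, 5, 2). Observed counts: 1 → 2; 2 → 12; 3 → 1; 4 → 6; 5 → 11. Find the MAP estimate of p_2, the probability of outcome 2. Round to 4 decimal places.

MAP estimate: 0.3519

The posterior is Dirichlet(αᵢ + nᵢ) = Dirichlet(6, 20, 9, 11, 13).
For a Dirichlet(a₁,…,a_K) with all aᵢ > 1, the mode has j-th component (aⱼ − 1)/(Σaᵢ − K).
Here Σaᵢ = 59 and K = 5, so p_2 = (20 − 1)/(59 − 5) = 19/54 ≈ 0.3519.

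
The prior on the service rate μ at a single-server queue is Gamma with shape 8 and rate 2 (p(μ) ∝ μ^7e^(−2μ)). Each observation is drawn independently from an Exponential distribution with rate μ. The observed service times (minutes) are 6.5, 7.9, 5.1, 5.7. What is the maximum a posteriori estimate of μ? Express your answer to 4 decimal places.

μ̂_MAP = 0.4044

The Exponential(rate=μ) likelihood is ∝ μ^n e^(−μΣtᵢ). Here n = 4 and Σtᵢ = 6.5 + 7.9 + 5.1 + 5.7 = 25.2.
Posterior ∝ μ^7e^(−2μ) · μ^4e^(−25.2μ) = μ^11e^(−27.2μ), i.e. Gamma(12, 27.2).
Mode = (a−1)/b = 11/27.2 ≈ 0.4044.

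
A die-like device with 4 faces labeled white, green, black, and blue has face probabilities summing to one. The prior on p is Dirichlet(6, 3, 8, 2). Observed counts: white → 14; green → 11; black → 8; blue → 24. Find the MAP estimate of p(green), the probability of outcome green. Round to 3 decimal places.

MAP estimate of p(green) = 0.181

The posterior is Dirichlet(αᵢ + nᵢ) = Dirichlet(20, 14, 16, 26).
For a Dirichlet(a₁,…,a_K) with all aᵢ > 1, the mode has j-th component (aⱼ − 1)/(Σaᵢ − K).
Here Σaᵢ = 76 and K = 4, so p(green) = (14 − 1)/(76 − 4) = 13/72 ≈ 0.181.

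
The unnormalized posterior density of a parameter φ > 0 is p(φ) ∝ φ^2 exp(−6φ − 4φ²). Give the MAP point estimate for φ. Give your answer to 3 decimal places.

ℓ'(φ) = 2/φ − 6 − 8φ. Setting this to zero and multiplying by φ: 8φ² + 6φ − 2 = 0.
φ = (−6 + √(6² + 4·8·2)) / (2·8) = (−6 + √100) / 16 = (−6 + 10)/16 = 1/4.
ℓ''(φ) = −2/φ² − 8 < 0, confirming a maximum.

φ̂_MAP = 0.250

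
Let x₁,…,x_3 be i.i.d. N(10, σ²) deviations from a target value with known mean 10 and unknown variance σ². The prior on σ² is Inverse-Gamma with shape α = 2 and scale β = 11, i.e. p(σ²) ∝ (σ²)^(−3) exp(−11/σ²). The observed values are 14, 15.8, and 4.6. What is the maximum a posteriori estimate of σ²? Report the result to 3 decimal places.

Sum of squared deviations about the known mean: SS = (14−10)² + (15.8−10)² + (4.6−10)² = 78.8.
The Normal likelihood contributes (σ²)^(−n/2) exp(−SS/(2σ²)), so the posterior is Inverse-Gamma(α + n/2, β + SS/2) = Inverse-Gamma(3.5, 50.4).
The mode of Inverse-Gamma(a, b) is b/(a+1) = 50.4/4.5 ≈ 11.200.

σ̂²_MAP = 11.200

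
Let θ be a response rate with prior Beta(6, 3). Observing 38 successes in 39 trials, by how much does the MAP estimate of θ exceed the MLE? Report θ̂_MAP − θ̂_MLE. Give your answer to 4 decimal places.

Posterior is Beta(44, 4); MAP = (44−1)/(48−2) = 43/46 ≈ 0.93478.
MLE ignores the prior: θ̂_MLE = k/n = 38/39 ≈ 0.97436.
Difference = 43/46 − 38/39 = -71/1794 ≈ -0.0396.

MAP − MLE = -0.0396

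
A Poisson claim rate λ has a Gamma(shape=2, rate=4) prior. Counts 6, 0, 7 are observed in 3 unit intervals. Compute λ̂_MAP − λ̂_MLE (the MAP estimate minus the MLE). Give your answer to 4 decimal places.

MAP − MLE = -2.3333

Σxᵢ = 13. Posterior is Gamma(15, 7); MAP = (15−1)/7 = 14/7 ≈ 2.00000.
MLE = x̄ = 13/3 ≈ 4.33333.
Difference = 14/7 − 13/3 = -7/3 ≈ -2.3333.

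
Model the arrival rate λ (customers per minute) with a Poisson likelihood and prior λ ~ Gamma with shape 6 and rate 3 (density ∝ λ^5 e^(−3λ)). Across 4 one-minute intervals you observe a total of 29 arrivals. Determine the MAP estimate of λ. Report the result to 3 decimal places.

λ̂_MAP = 4.857

Σxᵢ = 29, n = 4.
Posterior ∝ λ^5e^(−3λ) · λ^29e^(−4λ) = λ^34e^(−7λ), i.e. Gamma(shape=35, rate=7).
The mode of a Gamma(a, b) with a ≥ 1 (shape–rate) is (a−1)/b = 34/7 ≈ 4.857.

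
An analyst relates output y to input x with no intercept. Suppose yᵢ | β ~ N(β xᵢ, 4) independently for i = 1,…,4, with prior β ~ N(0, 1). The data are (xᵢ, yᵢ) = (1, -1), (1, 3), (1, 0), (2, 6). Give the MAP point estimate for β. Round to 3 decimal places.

log p(β | y) = −Σ(yᵢ − βxᵢ)²/(2·4) − β²/(2·1) + const.
Setting the derivative to zero: Σxᵢ(yᵢ − βxᵢ)/4 − β/1 = 0, so β = Σxᵢyᵢ / (Σxᵢ² + σ²/τ²).
Σxᵢyᵢ = 1·(-1) + 1·3 + 1·0 + 2·6 = 14; Σxᵢ² = 7; σ²/τ² = 4.
β̂_MAP = 14 / (7 + 4) = 14/11 ≈ 1.273.

β̂_MAP = 1.273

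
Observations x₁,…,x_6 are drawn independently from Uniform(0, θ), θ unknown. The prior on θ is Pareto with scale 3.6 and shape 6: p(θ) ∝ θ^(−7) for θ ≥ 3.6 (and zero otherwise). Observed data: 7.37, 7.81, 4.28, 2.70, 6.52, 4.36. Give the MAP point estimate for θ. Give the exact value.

The Uniform(0, θ) likelihood is θ^(−n) for θ ≥ max(xᵢ), zero otherwise. Here max(xᵢ) = 7.81.
Posterior ∝ θ^(−7) · θ^(−6) = θ^(−13) on θ ≥ max(3.6, 7.81) = 7.81.
This density is strictly decreasing in θ, so the posterior mode lies at the lower boundary of the support.

θ̂_MAP = 7.81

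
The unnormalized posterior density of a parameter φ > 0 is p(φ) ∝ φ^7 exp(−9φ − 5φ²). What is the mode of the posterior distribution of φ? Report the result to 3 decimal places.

φ̂_MAP = 0.500

ℓ'(φ) = 7/φ − 9 − 10φ. Setting this to zero and multiplying by φ: 10φ² + 9φ − 7 = 0.
φ = (−9 + √(9² + 4·10·7)) / (2·10) = (−9 + √361) / 20 = (−9 + 19)/20 = 1/2.
ℓ''(φ) = −7/φ² − 10 < 0, confirming a maximum.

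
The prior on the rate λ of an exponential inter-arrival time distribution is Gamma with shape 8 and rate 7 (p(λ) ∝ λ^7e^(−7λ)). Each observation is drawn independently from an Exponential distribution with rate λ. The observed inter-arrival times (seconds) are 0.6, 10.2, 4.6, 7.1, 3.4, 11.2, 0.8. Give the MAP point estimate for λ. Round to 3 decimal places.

λ̂_MAP = 0.312

The Exponential(rate=λ) likelihood is ∝ λ^n e^(−λΣtᵢ). Here n = 7 and Σtᵢ = 0.6 + 10.2 + 4.6 + 7.1 + 3.4 + 11.2 + 0.8 = 37.9.
Posterior ∝ λ^7e^(−7λ) · λ^7e^(−37.9λ) = λ^14e^(−44.9λ), i.e. Gamma(15, 44.9).
Mode = (a−1)/b = 14/44.9 ≈ 0.312.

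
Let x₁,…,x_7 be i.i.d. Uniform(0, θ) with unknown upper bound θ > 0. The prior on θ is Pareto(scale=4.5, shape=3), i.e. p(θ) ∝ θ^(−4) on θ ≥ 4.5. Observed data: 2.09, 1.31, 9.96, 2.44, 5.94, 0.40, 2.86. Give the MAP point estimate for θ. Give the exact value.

θ̂_MAP = 9.96

The Uniform(0, θ) likelihood is θ^(−n) for θ ≥ max(xᵢ), zero otherwise. Here max(xᵢ) = 9.96.
Posterior ∝ θ^(−4) · θ^(−7) = θ^(−11) on θ ≥ max(4.5, 9.96) = 9.96.
This density is strictly decreasing in θ, so the posterior mode lies at the lower boundary of the support.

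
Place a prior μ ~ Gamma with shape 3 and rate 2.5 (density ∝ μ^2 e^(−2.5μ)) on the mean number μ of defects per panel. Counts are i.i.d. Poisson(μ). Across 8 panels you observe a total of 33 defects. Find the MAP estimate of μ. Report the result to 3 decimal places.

μ̂_MAP = 3.333

Σxᵢ = 33, n = 8.
Posterior ∝ μ^2e^(−2.5μ) · μ^33e^(−8μ) = μ^35e^(−10.5μ), i.e. Gamma(shape=36, rate=10.5).
The mode of a Gamma(a, b) with a ≥ 1 (shape–rate) is (a−1)/b = 35/10.5 ≈ 3.333.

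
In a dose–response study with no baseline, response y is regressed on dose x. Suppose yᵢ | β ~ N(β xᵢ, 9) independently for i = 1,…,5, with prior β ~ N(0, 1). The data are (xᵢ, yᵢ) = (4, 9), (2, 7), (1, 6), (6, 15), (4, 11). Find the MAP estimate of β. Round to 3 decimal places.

log p(β | y) = −Σ(yᵢ − βxᵢ)²/(2·9) − β²/(2·1) + const.
Setting the derivative to zero: Σxᵢ(yᵢ − βxᵢ)/9 − β/1 = 0, so β = Σxᵢyᵢ / (Σxᵢ² + σ²/τ²).
Σxᵢyᵢ = 4·9 + 2·7 + 1·6 + 6·15 + 4·11 = 190; Σxᵢ² = 73; σ²/τ² = 9.
β̂_MAP = 190 / (73 + 9) = 190/82 ≈ 2.317.

β̂_MAP = 2.317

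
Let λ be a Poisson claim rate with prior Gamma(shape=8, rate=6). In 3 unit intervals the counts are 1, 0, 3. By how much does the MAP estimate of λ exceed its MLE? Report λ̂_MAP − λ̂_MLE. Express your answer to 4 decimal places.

Σxᵢ = 4. Posterior is Gamma(12, 9); MAP = (12−1)/9 = 11/9 ≈ 1.22222.
MLE = x̄ = 4/3 ≈ 1.33333.
Difference = 11/9 − 4/3 = -1/9 ≈ -0.1111.

MAP − MLE = -0.1111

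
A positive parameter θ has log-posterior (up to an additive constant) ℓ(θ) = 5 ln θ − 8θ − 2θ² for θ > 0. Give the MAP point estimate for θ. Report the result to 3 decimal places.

θ̂_MAP = 0.500

ℓ'(θ) = 5/θ − 8 − 4θ. Setting this to zero and multiplying by θ: 4θ² + 8θ − 5 = 0.
θ = (−8 + √(8² + 4·4·5)) / (2·4) = (−8 + √144) / 8 = (−8 + 12)/8 = 1/2.
ℓ''(θ) = −5/θ² − 4 < 0, confirming a maximum.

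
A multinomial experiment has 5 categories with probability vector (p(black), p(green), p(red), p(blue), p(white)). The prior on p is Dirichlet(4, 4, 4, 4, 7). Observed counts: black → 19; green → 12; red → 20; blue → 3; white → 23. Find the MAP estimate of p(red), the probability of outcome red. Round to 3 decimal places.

MAP estimate of p(red) = 0.242

The posterior is Dirichlet(αᵢ + nᵢ) = Dirichlet(23, 16, 24, 7, 30).
For a Dirichlet(a₁,…,a_K) with all aᵢ > 1, the mode has j-th component (aⱼ − 1)/(Σaᵢ − K).
Here Σaᵢ = 100 and K = 5, so p(red) = (24 − 1)/(100 − 5) = 23/95 ≈ 0.242.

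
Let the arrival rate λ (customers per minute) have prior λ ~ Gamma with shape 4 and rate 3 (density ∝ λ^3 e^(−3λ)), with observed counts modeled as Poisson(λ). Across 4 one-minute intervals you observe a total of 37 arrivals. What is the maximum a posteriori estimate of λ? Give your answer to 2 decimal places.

Σxᵢ = 37, n = 4.
Posterior ∝ λ^3e^(−3λ) · λ^37e^(−4λ) = λ^40e^(−7λ), i.e. Gamma(shape=41, rate=7).
The mode of a Gamma(a, b) with a ≥ 1 (shape–rate) is (a−1)/b = 40/7 ≈ 5.71.

λ̂_MAP = 5.71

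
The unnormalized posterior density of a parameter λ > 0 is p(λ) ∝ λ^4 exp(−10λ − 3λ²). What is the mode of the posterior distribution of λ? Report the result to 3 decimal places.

ℓ'(λ) = 4/λ − 10 − 6λ. Setting this to zero and multiplying by λ: 6λ² + 10λ − 4 = 0.
λ = (−10 + √(10² + 4·6·4)) / (2·6) = (−10 + √196) / 12 = (−10 + 14)/12 = 1/3.
ℓ''(λ) = −4/λ² − 6 < 0, confirming a maximum.

λ̂_MAP = 0.333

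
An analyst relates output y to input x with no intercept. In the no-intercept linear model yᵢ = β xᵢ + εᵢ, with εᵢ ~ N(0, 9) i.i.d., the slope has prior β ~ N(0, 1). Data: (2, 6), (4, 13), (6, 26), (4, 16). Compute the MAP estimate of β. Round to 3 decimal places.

β̂_MAP = 3.506

log p(β | y) = −Σ(yᵢ − βxᵢ)²/(2·9) − β²/(2·1) + const.
Setting the derivative to zero: Σxᵢ(yᵢ − βxᵢ)/9 − β/1 = 0, so β = Σxᵢyᵢ / (Σxᵢ² + σ²/τ²).
Σxᵢyᵢ = 2·6 + 4·13 + 6·26 + 4·16 = 284; Σxᵢ² = 72; σ²/τ² = 9.
β̂_MAP = 284 / (72 + 9) = 284/81 ≈ 3.506.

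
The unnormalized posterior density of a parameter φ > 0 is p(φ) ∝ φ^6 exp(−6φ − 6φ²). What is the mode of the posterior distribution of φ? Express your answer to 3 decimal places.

φ̂_MAP = 0.500

ℓ'(φ) = 6/φ − 6 − 12φ. Setting this to zero and multiplying by φ: 12φ² + 6φ − 6 = 0.
φ = (−6 + √(6² + 4·12·6)) / (2·12) = (−6 + √324) / 24 = (−6 + 18)/24 = 1/2.
ℓ''(φ) = −6/φ² − 12 < 0, confirming a maximum.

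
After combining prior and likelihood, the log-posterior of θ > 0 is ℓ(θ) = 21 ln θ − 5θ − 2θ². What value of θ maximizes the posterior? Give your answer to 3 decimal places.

θ̂_MAP = 1.750

ℓ'(θ) = 21/θ − 5 − 4θ. Setting this to zero and multiplying by θ: 4θ² + 5θ − 21 = 0.
θ = (−5 + √(5² + 4·4·21)) / (2·4) = (−5 + √361) / 8 = (−5 + 19)/8 = 7/4.
ℓ''(θ) = −21/θ² − 4 < 0, confirming a maximum.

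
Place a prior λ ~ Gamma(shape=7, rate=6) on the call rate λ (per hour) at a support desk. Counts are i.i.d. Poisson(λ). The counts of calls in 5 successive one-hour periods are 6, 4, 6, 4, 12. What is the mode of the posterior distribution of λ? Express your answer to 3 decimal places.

Σxᵢ = 6+4+6+4+12 = 32, with n = 5.
Posterior ∝ λ^6e^(−6λ) · λ^32e^(−5λ) = λ^38e^(−11λ), i.e. Gamma(shape=39, rate=11).
The mode of a Gamma(a, b) with a ≥ 1 (shape–rate) is (a−1)/b = 38/11 ≈ 3.455.

λ̂_MAP = 3.455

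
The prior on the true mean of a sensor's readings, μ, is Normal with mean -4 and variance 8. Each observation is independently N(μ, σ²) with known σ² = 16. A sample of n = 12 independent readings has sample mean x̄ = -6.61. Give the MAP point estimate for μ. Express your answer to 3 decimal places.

μ̂_MAP = -6.237

n = 12, x̄ = -6.61.
For a Normal prior and Normal likelihood with known variance, the posterior is Normal; its mode equals its mean, the precision-weighted average.
Prior precision 1/σ₀² = 1/8 = 0.125; data precision n/σ² = 12/16 = 0.75.
μ̂ = (0.125·(-4) + 0.75·(-6.61)) / (0.125 + 0.75) = (-5.4575)/0.875 = -2183/350 ≈ -6.237.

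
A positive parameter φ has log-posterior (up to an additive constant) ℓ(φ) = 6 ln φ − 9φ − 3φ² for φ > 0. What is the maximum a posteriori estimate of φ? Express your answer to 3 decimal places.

φ̂_MAP = 0.500

ℓ'(φ) = 6/φ − 9 − 6φ. Setting this to zero and multiplying by φ: 6φ² + 9φ − 6 = 0.
φ = (−9 + √(9² + 4·6·6)) / (2·6) = (−9 + √225) / 12 = (−9 + 15)/12 = 1/2.
ℓ''(φ) = −6/φ² − 6 < 0, confirming a maximum.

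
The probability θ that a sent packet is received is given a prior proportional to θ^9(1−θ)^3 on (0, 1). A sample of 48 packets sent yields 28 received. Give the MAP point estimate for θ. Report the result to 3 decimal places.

θ̂_MAP = 0.617

The prior density ∝ θ^9(1−θ)^3 is the kernel of Beta(10, 4).
Data: 28 successes in 48 trials. The binomial likelihood contributes θ^28(1−θ)^20, so the posterior is Beta(10+28, 4+20) = Beta(38, 24).
For Beta(a, b) with a, b > 1 the mode is (a−1)/(a+b−2) = 37/60 ≈ 0.617.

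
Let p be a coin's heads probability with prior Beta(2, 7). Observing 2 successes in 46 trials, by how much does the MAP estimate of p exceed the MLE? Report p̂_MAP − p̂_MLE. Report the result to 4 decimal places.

Posterior is Beta(4, 51); MAP = (4−1)/(55−2) = 3/53 ≈ 0.05660.
MLE ignores the prior: p̂_MLE = k/n = 2/46 ≈ 0.04348.
Difference = 3/53 − 2/46 = 16/1219 ≈ 0.0131.

MAP − MLE = 0.0131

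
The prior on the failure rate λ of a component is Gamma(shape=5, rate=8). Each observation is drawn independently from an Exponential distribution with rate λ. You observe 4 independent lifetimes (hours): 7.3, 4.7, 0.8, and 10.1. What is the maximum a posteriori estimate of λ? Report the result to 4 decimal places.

λ̂_MAP = 0.2589

The Exponential(rate=λ) likelihood is ∝ λ^n e^(−λΣtᵢ). Here n = 4 and Σtᵢ = 7.3 + 4.7 + 0.8 + 10.1 = 22.9.
Posterior ∝ λ^4e^(−8λ) · λ^4e^(−22.9λ) = λ^8e^(−30.9λ), i.e. Gamma(9, 30.9).
Mode = (a−1)/b = 8/30.9 ≈ 0.2589.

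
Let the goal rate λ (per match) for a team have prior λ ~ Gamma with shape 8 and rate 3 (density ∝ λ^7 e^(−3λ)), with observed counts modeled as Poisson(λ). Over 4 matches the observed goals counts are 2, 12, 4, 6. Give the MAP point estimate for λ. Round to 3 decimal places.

λ̂_MAP = 4.429

Σxᵢ = 2+12+4+6 = 24, with n = 4.
Posterior ∝ λ^7e^(−3λ) · λ^24e^(−4λ) = λ^31e^(−7λ), i.e. Gamma(shape=32, rate=7).
The mode of a Gamma(a, b) with a ≥ 1 (shape–rate) is (a−1)/b = 31/7 ≈ 4.429.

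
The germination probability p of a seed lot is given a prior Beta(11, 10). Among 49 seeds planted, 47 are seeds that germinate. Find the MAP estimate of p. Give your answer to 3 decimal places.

Prior: Beta(11, 10).
Data: 47 successes in 49 trials. The binomial likelihood contributes p^47(1−p)^2, so the posterior is Beta(11+47, 10+2) = Beta(58, 12).
For Beta(a, b) with a, b > 1 the mode is (a−1)/(a+b−2) = 57/68 ≈ 0.838.

p̂_MAP = 0.838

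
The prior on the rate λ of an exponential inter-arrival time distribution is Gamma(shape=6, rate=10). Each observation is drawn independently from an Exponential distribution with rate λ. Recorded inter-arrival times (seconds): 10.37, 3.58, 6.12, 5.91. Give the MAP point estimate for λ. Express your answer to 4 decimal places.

λ̂_MAP = 0.2501

The Exponential(rate=λ) likelihood is ∝ λ^n e^(−λΣtᵢ). Here n = 4 and Σtᵢ = 10.37 + 3.58 + 6.12 + 5.91 = 25.98.
Posterior ∝ λ^5e^(−10λ) · λ^4e^(−25.98λ) = λ^9e^(−35.98λ), i.e. Gamma(10, 35.98).
Mode = (a−1)/b = 9/35.98 ≈ 0.2501.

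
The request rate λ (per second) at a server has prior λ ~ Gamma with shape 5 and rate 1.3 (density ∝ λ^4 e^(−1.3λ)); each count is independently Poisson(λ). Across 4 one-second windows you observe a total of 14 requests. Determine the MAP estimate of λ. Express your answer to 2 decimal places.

Σxᵢ = 14, n = 4.
Posterior ∝ λ^4e^(−1.3λ) · λ^14e^(−4λ) = λ^18e^(−5.3λ), i.e. Gamma(shape=19, rate=5.3).
The mode of a Gamma(a, b) with a ≥ 1 (shape–rate) is (a−1)/b = 18/5.3 ≈ 3.40.

λ̂_MAP = 3.40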